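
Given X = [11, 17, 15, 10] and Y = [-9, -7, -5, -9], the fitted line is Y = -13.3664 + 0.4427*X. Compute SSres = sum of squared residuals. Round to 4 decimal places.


Predicted values from Y = -13.3664 + 0.4427*X.
Residuals: [-0.5033, -1.1595, 1.7259, -0.0606].
SSres = 4.5802.

4.5802


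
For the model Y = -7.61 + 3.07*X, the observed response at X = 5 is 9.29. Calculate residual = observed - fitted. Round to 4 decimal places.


Predicted = -7.61 + 3.07 * 5 = 7.7400.
Residual = 9.29 - 7.7400 = 1.5500.

1.5500


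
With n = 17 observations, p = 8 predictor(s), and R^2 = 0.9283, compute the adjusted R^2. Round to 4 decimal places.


Adjusted R^2 = 1 - (1 - R^2) * (n-1)/(n-p-1).
(1 - R^2) = 0.0717.
(n-1)/(n-p-1) = 16/8.
(1 - R^2) * (n-1) = 0.0717 * 16 = 1.1472.
Divide by (n-p-1): 1.1472 / 8 = 0.1434.
Adj R^2 = 1 - 0.1434 = 0.8566.

0.8566


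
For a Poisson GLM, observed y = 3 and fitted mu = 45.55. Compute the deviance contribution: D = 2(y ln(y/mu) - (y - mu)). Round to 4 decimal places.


First: ln(3/45.55) = -2.720198.
Then: 3 * -2.720198 = -8.160594.
y - mu = 3 - 45.55 = -42.55.
D = 2(-8.160594 - -42.55) = 68.778812, which rounds to 68.7788.

68.7788


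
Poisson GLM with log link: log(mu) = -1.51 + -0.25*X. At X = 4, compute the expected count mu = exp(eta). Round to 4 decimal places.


eta = -1.51 + -0.25 * 4 = -2.5100.
mu = exp(-2.5100) = 0.0813.

0.0813


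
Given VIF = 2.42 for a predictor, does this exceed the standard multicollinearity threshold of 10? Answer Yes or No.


The threshold is 10.
VIF = 2.42 is < 10.
Multicollinearity indication: No.

No


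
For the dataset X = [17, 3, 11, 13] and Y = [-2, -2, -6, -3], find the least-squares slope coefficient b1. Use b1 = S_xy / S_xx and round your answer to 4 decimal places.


Calculate xbar = 11.0000, ybar = -3.2500.
S_xx = 104.0000, S_xy = -2.0000.
Using b1 = S_xy / S_xx = -2.0000 / 104.0000, we get b1 = -0.0192.

-0.0192


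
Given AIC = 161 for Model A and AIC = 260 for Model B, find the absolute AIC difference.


Compute |161 - 260| = 99.
Model A has the smaller AIC.

99


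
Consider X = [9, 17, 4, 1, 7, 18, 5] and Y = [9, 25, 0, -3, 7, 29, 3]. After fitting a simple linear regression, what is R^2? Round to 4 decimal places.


Fit the OLS line: b0 = -6.4707, b1 = 1.8901.
SSres = 8.6522.
SStot = 914.0000.
R^2 = 1 - 8.6522/914.0000 = 0.9905.

0.9905


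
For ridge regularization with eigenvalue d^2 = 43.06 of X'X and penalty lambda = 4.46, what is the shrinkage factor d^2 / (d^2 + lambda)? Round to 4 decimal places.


Compute the denominator: 43.06 + 4.46 = 47.5200.
Shrinkage factor = 43.06 / 47.5200 = 0.9061.

0.9061


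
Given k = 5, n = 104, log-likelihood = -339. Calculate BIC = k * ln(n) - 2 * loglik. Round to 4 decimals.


Compute k*ln(n) = 5*ln(104) = 5*4.644391 = 23.221955.
Then -2*loglik = 678.
BIC = 23.221955 + 678 = 701.221955, which rounds to 701.2220.

701.2220


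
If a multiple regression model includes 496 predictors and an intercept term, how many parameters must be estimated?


Total coefficients = number of predictors + 1 (for the intercept).
= 496 + 1 = 497.

497


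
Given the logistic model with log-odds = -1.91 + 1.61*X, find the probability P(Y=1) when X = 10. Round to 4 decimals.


Linear predictor: z = -1.91 + 1.61 * 10 = 14.1900.
P = 1/(1 + exp(-14.1900)) = 1/(1 + 0.0000) = 1.0000.

1.0000


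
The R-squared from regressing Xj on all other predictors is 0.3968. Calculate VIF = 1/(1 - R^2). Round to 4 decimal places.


VIF = 1 / (1 - 0.3968).
= 1 / 0.6032 = 1.6578.

1.6578


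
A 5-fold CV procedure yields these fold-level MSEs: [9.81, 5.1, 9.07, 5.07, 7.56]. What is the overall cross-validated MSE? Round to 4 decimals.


Add all fold MSEs: 36.6100.
Divide by k = 5: 36.6100/5 = 7.3220.

7.3220


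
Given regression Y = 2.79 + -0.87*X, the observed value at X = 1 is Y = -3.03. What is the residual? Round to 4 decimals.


Predicted = 2.79 + -0.87 * 1 = 1.9200.
Residual = -3.03 - 1.9200 = -4.9500.

-4.9500


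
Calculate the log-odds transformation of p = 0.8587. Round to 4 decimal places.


Compute the odds: 0.8587/0.1413 = 6.0771.
Take the natural log: ln(6.0771) = 1.8045.

1.8045


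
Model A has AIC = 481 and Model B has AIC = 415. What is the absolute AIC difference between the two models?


Absolute difference = |481 - 415| = 66.
The model with lower AIC (B) is preferred.

66


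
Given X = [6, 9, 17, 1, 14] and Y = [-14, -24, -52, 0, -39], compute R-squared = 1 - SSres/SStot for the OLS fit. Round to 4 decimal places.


Fit the OLS line: b0 = 4.3710, b1 = -3.2097.
SSres = 8.1129.
SStot = 1668.8000.
R^2 = 1 - 8.1129/1668.8000 = 0.9951.

0.9951


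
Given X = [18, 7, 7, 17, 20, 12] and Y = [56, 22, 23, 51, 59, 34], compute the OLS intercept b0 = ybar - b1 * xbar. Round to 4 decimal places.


First find the slope: b1 = 2.9133.
Means: xbar = 13.5000, ybar = 40.8333.
b0 = ybar - b1 * xbar = 40.8333 - 2.9133 * 13.5000 = 1.5036.

1.5036


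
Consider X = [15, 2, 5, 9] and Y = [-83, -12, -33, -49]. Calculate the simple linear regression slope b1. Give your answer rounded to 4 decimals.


Calculate xbar = 7.7500, ybar = -44.2500.
S_xx = 94.7500, S_xy = -503.2500.
Using b1 = S_xy / S_xx = -503.2500 / 94.7500, we get b1 = -5.3113.

-5.3113


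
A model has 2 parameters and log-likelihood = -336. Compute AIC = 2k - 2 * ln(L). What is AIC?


Compute:
2k = 2*2 = 4.
-2*loglik = -2*(-336) = 672.
AIC = 4 + 672 = 676.

676


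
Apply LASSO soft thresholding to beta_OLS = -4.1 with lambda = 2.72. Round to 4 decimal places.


Absolute value: |-4.1| = 4.1.
Compare to lambda = 2.72.
Since |beta| > lambda, coefficient = sign(beta)*(|beta| - lambda) = -1.3800.

-1.3800


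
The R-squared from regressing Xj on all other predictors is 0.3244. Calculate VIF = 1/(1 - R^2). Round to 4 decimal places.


VIF = 1 / (1 - 0.3244).
= 1 / 0.6756 = 1.4802.

1.4802


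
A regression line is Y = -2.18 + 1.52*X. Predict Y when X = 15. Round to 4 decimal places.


Substitute X = 15 into the equation:
Y = -2.18 + 1.52 * 15 = -2.18 + 22.8000 = 20.6200.

20.6200


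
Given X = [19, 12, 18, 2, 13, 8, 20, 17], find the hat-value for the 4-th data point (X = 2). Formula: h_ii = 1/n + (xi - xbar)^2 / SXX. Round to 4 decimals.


Compute xbar = 13.6250 with n = 8 observations.
SXX = 269.8750.
Leverage = 1/8 + (2 - 13.6250)^2/269.8750 = 0.6258.

0.6258


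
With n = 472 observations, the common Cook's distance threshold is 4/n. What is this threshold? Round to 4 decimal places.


Using the rule of thumb:
Threshold = 4 / 472 = 0.0085.

0.0085


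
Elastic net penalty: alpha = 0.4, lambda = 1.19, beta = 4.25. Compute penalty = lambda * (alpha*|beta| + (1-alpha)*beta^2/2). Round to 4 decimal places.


Compute:
L1 = 0.4 * 4.25 = 1.7000.
L2 = 0.6 * 4.25^2 / 2 = 5.4188.
Penalty = 1.19 * (1.7000 + 5.4188) = 8.4713.

8.4713


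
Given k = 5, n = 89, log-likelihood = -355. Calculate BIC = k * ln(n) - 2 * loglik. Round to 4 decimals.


ln(89) = 4.488636.
k * ln(n) = 5 * 4.488636 = 22.443180.
-2L = 710.
BIC = 22.443180 + 710 = 732.443180, which rounds to 732.4432.

732.4432


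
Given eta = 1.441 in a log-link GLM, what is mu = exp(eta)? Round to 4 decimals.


Apply the inverse link:
mu = e^1.441 = 4.2249.

4.2249


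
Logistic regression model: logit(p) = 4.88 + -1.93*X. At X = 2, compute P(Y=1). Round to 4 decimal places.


Linear predictor: z = 4.88 + -1.93 * 2 = 1.0200.
P = 1/(1 + exp(-1.0200)) = 1/(1 + 0.3606) = 0.7350.

0.7350


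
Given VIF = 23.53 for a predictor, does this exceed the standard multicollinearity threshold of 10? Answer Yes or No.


Check: VIF = 23.53 vs threshold = 10.
Since 23.53 >= 10, the answer is Yes.

Yes


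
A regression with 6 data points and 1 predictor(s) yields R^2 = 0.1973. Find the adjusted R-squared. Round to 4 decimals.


Using the formula:
(1 - 0.1973) = 0.8027.
Multiply by 5/4: 0.8027 * 5 = 4.0135, then 4.0135 / 4 = 1.0034.
Adj R^2 = 1 - 1.0034 = -0.0034.

-0.0034


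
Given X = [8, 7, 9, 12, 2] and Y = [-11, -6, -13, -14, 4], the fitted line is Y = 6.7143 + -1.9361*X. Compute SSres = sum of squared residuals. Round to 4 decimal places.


For each point, residual = actual - predicted.
Residuals: [-2.2255, 0.8384, -2.2894, 2.5189, 1.1579].
Sum of squared residuals = 18.5827.

18.5827


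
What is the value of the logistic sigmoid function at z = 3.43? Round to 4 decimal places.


First, exp(-3.4300) = 0.0324.
Then sigma(z) = 1/(1 + 0.0324) = 0.9686.

0.9686


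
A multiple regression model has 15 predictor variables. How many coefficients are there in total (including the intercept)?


Total coefficients = number of predictors + 1 (for the intercept).
= 15 + 1 = 16.

16


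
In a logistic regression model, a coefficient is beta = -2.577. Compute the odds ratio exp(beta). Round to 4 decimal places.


The odds ratio is computed as:
OR = e^(-2.577) = 0.0760.

0.0760


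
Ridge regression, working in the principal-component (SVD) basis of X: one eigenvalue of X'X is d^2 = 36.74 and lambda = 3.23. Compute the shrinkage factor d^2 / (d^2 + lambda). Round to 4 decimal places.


Compute the denominator: 36.74 + 3.23 = 39.9700.
Shrinkage factor = 36.74 / 39.9700 = 0.9192.

0.9192


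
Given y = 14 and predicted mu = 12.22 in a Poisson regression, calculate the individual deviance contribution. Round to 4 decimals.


y/mu = 14/12.22 = 1.145663 (approx.), and ln(14/12.22) = 0.135983.
y * ln(y/mu) = 14 * 0.135983 = 1.903762.
y - mu = 1.78.
D = 2 * (1.903762 - 1.78) = 0.247524, which rounds to 0.2475.

0.2475


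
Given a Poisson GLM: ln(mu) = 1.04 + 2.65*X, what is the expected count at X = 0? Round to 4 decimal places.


Linear predictor: eta = 1.04 + (2.65)(0) = 1.0400.
Expected count: mu = exp(1.0400) = 2.8292.

2.8292


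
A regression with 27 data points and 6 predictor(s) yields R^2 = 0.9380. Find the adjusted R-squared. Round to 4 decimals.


Adjusted R^2 = 1 - (1 - R^2) * (n-1)/(n-p-1).
(1 - R^2) = 0.0620.
(n-1)/(n-p-1) = 26/20.
(1 - R^2) * (n-1) = 0.0620 * 26 = 1.6120.
Divide by (n-p-1): 1.6120 / 20 = 0.0806.
Adj R^2 = 1 - 0.0806 = 0.9194.

0.9194


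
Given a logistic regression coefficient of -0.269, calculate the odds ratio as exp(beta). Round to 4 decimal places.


exp(-0.269) = 0.7641.
So the odds ratio is 0.7641.

0.7641


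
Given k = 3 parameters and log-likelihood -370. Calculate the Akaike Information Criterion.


Compute:
2k = 2*3 = 6.
-2*loglik = -2*(-370) = 740.
AIC = 6 + 740 = 746.

746


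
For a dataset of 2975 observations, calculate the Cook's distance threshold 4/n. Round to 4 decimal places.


Using the rule of thumb:
Threshold = 4 / 2975 = 0.0013.

0.0013


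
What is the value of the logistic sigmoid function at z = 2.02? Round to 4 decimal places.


Compute exp(-2.0200) = 0.1327.
Sigmoid = 1 / (1 + 0.1327) = 1 / 1.1327 = 0.8829.

0.8829


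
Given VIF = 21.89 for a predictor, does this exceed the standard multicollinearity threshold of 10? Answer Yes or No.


Compare VIF = 21.89 to the threshold of 10.
21.89 >= 10, so the answer is Yes.

Yes


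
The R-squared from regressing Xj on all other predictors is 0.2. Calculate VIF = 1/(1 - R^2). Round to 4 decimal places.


VIF = 1 / (1 - 0.2).
= 1 / 0.8 = 1.2500.

1.2500


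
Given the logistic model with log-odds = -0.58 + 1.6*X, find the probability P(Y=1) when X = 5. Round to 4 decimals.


Linear predictor: z = -0.58 + 1.6 * 5 = 7.4200.
P = 1/(1 + exp(-7.4200)) = 1/(1 + 0.0006) = 0.9994.

0.9994


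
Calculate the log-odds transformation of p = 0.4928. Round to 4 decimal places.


1 - p = 0.5072.
p/(1-p) = 0.9716.
logit = ln(0.9716) = -0.0288.

-0.0288


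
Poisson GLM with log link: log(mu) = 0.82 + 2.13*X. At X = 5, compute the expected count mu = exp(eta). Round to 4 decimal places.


Compute eta = 0.82 + 2.13 * 5 = 11.4700.
Apply inverse link: mu = e^11.4700 = 95798.2791.

95798.2791


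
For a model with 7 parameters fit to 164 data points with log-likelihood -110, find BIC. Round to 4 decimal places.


k * ln(n) = 7 * ln(164) = 7 * 5.099866 = 35.699062.
-2 * loglik = -2 * (-110) = 220.
BIC = 35.699062 + 220 = 255.699062, which rounds to 255.6991.

255.6991


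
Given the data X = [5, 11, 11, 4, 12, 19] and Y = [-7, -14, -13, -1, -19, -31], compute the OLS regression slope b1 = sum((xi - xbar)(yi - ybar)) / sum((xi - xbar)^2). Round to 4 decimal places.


Calculate xbar = 10.3333, ybar = -14.1667.
S_xx = 147.3333, S_xy = -274.6667.
Using b1 = S_xy / S_xx = -274.6667 / 147.3333, we get b1 = -1.8643.

-1.8643


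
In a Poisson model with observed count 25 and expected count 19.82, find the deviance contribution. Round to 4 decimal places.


First: ln(25/19.82) = 0.232184.
Then: 25 * 0.232184 = 5.804600.
y - mu = 25 - 19.82 = 5.18.
D = 2(5.804600 - 5.18) = 1.249200, which rounds to 1.2492.

1.2492


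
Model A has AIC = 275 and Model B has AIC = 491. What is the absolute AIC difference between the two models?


|AIC_A - AIC_B| = |275 - 491| = 216.
Model A is preferred (lower AIC).

216


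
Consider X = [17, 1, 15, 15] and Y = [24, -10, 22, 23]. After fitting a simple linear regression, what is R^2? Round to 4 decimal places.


After computing the OLS fit (b0=-11.9573, b1=2.2256):
SSres = 6.4024, SStot = 818.7500.
R^2 = 1 - 6.4024/818.7500 = 0.9922.

0.9922


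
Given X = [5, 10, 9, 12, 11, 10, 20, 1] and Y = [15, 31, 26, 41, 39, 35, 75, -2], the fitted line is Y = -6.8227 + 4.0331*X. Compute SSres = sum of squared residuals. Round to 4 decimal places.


Compute predicted values, then residuals = yi - yhat_i.
Residuals: [1.6572, -2.5083, -3.4752, -0.5745, 1.4586, 1.4917, 1.1607, 0.7896].
SSres = sum(residual^2) = 27.7683.

27.7683


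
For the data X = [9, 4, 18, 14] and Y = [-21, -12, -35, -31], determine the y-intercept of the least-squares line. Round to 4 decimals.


First find the slope: b1 = -1.6907.
Means: xbar = 11.2500, ybar = -24.7500.
b0 = ybar - b1 * xbar = -24.7500 - -1.6907 * 11.2500 = -5.7291.

-5.7291


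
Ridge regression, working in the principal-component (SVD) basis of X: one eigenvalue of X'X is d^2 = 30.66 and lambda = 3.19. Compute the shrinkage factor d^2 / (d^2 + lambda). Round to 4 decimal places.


Compute the denominator: 30.66 + 3.19 = 33.8500.
Shrinkage factor = 30.66 / 33.8500 = 0.9058.

0.9058


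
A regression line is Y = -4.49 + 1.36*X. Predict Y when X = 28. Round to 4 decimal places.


Plug X = 28 into Y = -4.49 + 1.36*X:
Y = -4.49 + 38.0800 = 33.5900.

33.5900


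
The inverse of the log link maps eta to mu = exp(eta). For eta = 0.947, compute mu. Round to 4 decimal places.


The inverse log link gives:
mu = exp(0.947) = 2.5780.

2.5780


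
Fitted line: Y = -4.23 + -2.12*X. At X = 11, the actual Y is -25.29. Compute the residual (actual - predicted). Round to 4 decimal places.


Predicted = -4.23 + -2.12 * 11 = -27.5500.
Residual = -25.29 - -27.5500 = 2.2600.

2.2600


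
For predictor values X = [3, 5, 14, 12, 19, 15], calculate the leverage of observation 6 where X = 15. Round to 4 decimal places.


Mean of X: xbar = 11.3333.
SXX = 189.3333.
For X = 15: h = 1/6 + (15 - 11.3333)^2/189.3333 = 0.2377.

0.2377


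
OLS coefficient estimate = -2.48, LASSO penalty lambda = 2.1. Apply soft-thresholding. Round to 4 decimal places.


Check: |-2.48| = 2.48 vs lambda = 2.1.
Since |beta| > lambda, coefficient = sign(beta)*(|beta| - lambda) = -0.3800.
Soft-thresholded coefficient = -0.3800.

-0.3800


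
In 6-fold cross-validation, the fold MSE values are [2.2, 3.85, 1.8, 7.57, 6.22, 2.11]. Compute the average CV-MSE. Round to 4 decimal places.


Add all fold MSEs: 23.7500.
Divide by k = 6: 23.7500/6 = 3.9583.

3.9583


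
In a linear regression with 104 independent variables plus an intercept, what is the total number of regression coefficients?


Total coefficients = number of predictors + 1 (for the intercept).
= 104 + 1 = 105.

105


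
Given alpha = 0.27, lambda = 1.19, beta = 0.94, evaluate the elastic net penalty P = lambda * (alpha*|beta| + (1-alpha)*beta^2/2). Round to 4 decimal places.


alpha * |beta| = 0.27 * 0.94 = 0.2538.
(1-alpha) * beta^2/2 = 0.73 * 0.8836/2 = 0.3225.
Total = 1.19 * (0.2538 + 0.3225) = 0.6858.

0.6858


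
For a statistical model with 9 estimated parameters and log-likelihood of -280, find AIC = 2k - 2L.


AIC = 2*9 - 2*(-280).
= 18 + 560 = 578.

578


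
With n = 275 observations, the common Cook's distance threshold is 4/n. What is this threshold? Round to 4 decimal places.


The threshold is 4/n.
4/275 = 0.0145.

0.0145


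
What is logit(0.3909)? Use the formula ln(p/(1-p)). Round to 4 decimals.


The odds are p/(1-p) = 0.3909 / 0.6091 = 0.6418.
logit(p) = ln(0.6418) = -0.4435.

-0.4435


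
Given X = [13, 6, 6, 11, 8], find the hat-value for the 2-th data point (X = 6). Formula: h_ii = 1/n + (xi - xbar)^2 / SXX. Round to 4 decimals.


Mean of X: xbar = 8.8000.
SXX = 38.8000.
For X = 6: h = 1/5 + (6 - 8.8000)^2/38.8000 = 0.4021.

0.4021


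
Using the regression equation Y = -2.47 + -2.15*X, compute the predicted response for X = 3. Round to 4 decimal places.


Substitute X = 3 into the equation:
Y = -2.47 + -2.15 * 3 = -2.47 + -6.4500 = -8.9200.

-8.9200


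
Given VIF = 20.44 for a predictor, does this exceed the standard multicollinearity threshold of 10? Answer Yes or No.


Check: VIF = 20.44 vs threshold = 10.
Since 20.44 >= 10, the answer is Yes.

Yes


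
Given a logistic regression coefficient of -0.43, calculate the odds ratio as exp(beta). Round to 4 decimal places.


Odds ratio = exp(beta) = exp(-0.43).
= 0.6505.

0.6505


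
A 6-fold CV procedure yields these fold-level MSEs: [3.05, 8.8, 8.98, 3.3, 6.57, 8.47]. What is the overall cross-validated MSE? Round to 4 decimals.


Add all fold MSEs: 39.1700.
Divide by k = 6: 39.1700/6 = 6.5283.

6.5283


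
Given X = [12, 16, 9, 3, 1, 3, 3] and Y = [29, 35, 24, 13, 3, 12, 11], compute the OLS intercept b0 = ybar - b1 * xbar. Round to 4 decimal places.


Compute b1 = 1.9764 from the OLS formula.
With xbar = 6.7143 and ybar = 18.1429, the intercept is:
b0 = 18.1429 - 1.9764 * 6.7143 = 4.8730.

4.8730


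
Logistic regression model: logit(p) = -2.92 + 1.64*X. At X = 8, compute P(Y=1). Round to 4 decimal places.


Linear predictor: z = -2.92 + 1.64 * 8 = 10.2000.
P = 1/(1 + exp(-10.2000)) = 1/(1 + 0.0000) = 1.0000.

1.0000


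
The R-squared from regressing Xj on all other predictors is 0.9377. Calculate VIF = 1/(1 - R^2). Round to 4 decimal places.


VIF = 1 / (1 - 0.9377).
= 1 / 0.0623 = 16.0514.

16.0514


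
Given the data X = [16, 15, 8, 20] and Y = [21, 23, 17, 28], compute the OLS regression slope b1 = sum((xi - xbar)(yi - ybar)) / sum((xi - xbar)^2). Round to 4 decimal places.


First compute the means: xbar = 14.7500, ybar = 22.2500.
Then S_xx = sum((xi - xbar)^2) = 74.7500.
S_xy = sum((xi - xbar)(yi - ybar)) = 64.2500.
b1 = S_xy / S_xx = 64.2500 / 74.7500 = 0.8595.

0.8595


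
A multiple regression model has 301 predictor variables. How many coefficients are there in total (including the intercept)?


Including the intercept, the model has 301 predictor coefficients + 1 intercept.
Total = 302.

302


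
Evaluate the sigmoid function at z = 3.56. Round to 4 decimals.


First, exp(-3.5600) = 0.0284.
Then sigma(z) = 1/(1 + 0.0284) = 0.9723.

0.9723


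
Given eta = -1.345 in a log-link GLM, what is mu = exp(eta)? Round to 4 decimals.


The inverse log link gives:
mu = exp(-1.345) = 0.2605.

0.2605


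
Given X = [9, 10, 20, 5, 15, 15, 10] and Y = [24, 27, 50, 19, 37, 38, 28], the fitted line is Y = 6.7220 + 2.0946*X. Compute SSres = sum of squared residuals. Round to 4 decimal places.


Predicted values from Y = 6.7220 + 2.0946*X.
Residuals: [-1.5734, -0.6680, 1.3860, 1.8050, -1.1410, -0.1410, 0.3320].
SSres = 9.5328.

9.5328


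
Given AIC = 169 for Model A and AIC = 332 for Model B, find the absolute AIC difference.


Compute |169 - 332| = 163.
Model A has the smaller AIC.

163


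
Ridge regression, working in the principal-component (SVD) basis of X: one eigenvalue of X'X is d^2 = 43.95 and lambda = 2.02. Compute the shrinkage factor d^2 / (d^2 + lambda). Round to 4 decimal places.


d^2 + lambda = 43.95 + 2.02 = 45.9700.
Shrinkage factor = 43.95/45.9700 = 0.9561.

0.9561


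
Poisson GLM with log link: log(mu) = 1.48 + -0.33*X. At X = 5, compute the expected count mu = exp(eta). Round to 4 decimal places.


Compute eta = 1.48 + -0.33 * 5 = -0.1700.
Apply inverse link: mu = e^-0.1700 = 0.8437.

0.8437


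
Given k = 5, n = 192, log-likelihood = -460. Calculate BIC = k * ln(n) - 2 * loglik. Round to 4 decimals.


ln(192) = 5.257495.
k * ln(n) = 5 * 5.257495 = 26.287475.
-2L = 920.
BIC = 26.287475 + 920 = 946.287475, which rounds to 946.2875.

946.2875


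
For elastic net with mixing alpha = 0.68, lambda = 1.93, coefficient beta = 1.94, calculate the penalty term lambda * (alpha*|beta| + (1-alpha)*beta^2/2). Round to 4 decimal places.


alpha * |beta| = 0.68 * 1.94 = 1.3192.
(1-alpha) * beta^2/2 = 0.32 * 3.7636/2 = 0.6022.
Total = 1.93 * (1.3192 + 0.6022) = 3.7083.

3.7083


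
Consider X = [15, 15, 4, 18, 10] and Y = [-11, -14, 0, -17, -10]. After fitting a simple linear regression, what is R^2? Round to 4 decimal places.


After computing the OLS fit (b0=3.5347, b1=-1.1238):
SSres = 12.1436, SStot = 165.2000.
R^2 = 1 - 12.1436/165.2000 = 0.9265.

0.9265


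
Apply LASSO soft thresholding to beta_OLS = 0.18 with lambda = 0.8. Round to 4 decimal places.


|beta_OLS| = 0.18.
lambda = 0.8.
Since |beta| <= lambda, the coefficient is set to 0.
Result = 0.0000.

0.0000


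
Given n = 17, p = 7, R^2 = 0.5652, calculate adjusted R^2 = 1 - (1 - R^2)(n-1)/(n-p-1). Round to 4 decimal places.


Plug in: Adj R^2 = 1 - (1 - 0.5652) * 16/9.
= 1 - 0.4348 * 16/9
= 1 - 6.9568 / 9
= 1 - 0.7730 = 0.2270.

0.2270


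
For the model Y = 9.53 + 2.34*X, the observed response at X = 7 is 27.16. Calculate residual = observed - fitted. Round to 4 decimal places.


Fitted value at X = 7 is yhat = 9.53 + 2.34*7 = 25.9100.
Residual = 27.16 - 25.9100 = 1.2500.

1.2500


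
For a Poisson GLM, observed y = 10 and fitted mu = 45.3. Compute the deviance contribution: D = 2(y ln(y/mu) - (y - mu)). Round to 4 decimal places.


y/mu = 10/45.3 = 0.220751 (approx.), and ln(10/45.3) = -1.510722.
y * ln(y/mu) = 10 * -1.510722 = -15.107220.
y - mu = -35.3.
D = 2 * (-15.107220 - -35.3) = 40.385560, which rounds to 40.3856.

40.3856


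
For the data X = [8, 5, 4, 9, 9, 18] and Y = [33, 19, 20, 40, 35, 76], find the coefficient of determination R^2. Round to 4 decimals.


After computing the OLS fit (b0=0.3351, b1=4.1696):
SSres = 27.2999, SStot = 2162.8333.
R^2 = 1 - 27.2999/2162.8333 = 0.9874.

0.9874


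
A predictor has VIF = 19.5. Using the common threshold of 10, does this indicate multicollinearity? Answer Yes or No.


Check: VIF = 19.5 vs threshold = 10.
Since 19.5 >= 10, the answer is Yes.

Yes


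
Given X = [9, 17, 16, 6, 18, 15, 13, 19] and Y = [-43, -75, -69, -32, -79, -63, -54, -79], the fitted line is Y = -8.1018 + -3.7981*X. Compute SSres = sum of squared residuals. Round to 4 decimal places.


Predicted values from Y = -8.1018 + -3.7981*X.
Residuals: [-0.7153, -2.3305, -0.1286, -1.1096, -2.5324, 2.0733, 3.4771, 1.2657].
SSres = 31.5945.

31.5945


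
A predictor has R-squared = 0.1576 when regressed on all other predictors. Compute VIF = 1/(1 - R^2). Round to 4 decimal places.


Using VIF = 1/(1 - R^2_j):
1 - 0.1576 = 0.8424.
VIF = 1.1871.

1.1871


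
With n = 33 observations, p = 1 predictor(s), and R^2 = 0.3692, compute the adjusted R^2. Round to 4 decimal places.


Plug in: Adj R^2 = 1 - (1 - 0.3692) * 32/31.
= 1 - 0.6308 * 32/31
= 1 - 20.1856 / 31
= 1 - 0.6511 = 0.3489.

0.3489


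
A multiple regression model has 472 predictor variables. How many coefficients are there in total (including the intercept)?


Each predictor gets one coefficient, plus one intercept.
Total parameters = 472 + 1 = 473.

473


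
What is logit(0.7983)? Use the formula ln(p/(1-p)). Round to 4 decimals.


The odds are p/(1-p) = 0.7983 / 0.2017 = 3.9579.
logit(p) = ln(3.9579) = 1.3757.

1.3757


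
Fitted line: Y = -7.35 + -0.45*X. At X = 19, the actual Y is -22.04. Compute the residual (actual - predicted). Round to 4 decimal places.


Predicted = -7.35 + -0.45 * 19 = -15.9000.
Residual = -22.04 - -15.9000 = -6.1400.

-6.1400


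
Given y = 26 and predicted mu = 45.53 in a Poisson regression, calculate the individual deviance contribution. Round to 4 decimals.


y/mu = 26/45.53 = 0.571052 (approx.), and ln(26/45.53) = -0.560275.
y * ln(y/mu) = 26 * -0.560275 = -14.567150.
y - mu = -19.53.
D = 2 * (-14.567150 - -19.53) = 9.925700, which rounds to 9.9257.

9.9257


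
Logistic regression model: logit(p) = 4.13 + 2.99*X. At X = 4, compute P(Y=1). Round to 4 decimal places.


z = 4.13 + 2.99 * 4 = 16.0900.
Sigmoid: P = 1 / (1 + exp(-16.0900)) = 1.0000.

1.0000


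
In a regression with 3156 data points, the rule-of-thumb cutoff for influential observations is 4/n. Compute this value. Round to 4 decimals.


The threshold is 4/n.
4/3156 = 0.0013.

0.0013


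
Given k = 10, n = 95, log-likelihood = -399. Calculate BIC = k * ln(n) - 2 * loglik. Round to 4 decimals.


ln(95) = 4.553877.
k * ln(n) = 10 * 4.553877 = 45.538770.
-2L = 798.
BIC = 45.538770 + 798 = 843.538770, which rounds to 843.5388.

843.5388


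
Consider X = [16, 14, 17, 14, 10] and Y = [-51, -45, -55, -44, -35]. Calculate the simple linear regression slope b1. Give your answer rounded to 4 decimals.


The sample means are xbar = 14.2000 and ybar = -46.0000.
Compute S_xx = 28.8000 and S_xy = -81.0000.
Slope b1 = S_xy / S_xx = -81.0000 / 28.8000 = -2.8125.

-2.8125


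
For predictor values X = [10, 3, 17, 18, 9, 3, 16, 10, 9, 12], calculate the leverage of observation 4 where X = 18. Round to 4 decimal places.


Compute xbar = 10.7000 with n = 10 observations.
SXX = 248.1000.
Leverage = 1/10 + (18 - 10.7000)^2/248.1000 = 0.3148.

0.3148


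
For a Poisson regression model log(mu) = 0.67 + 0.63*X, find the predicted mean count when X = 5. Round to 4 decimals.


Compute eta = 0.67 + 0.63 * 5 = 3.8200.
Apply inverse link: mu = e^3.8200 = 45.6042.

45.6042


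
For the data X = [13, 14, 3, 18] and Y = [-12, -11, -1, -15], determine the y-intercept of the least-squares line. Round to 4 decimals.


First find the slope: b1 = -0.9426.
Means: xbar = 12.0000, ybar = -9.7500.
b0 = ybar - b1 * xbar = -9.7500 - -0.9426 * 12.0000 = 1.5615.

1.5615


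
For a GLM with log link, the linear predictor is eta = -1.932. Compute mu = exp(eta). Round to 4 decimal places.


Apply the inverse link:
mu = e^-1.932 = 0.1449.

0.1449


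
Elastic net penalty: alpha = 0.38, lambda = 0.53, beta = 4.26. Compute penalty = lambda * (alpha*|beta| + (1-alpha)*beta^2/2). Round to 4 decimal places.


L1 component = 0.38 * |4.26| = 1.6188.
L2 component = 0.62 * 4.26^2 / 2 = 5.6258.
Penalty = 0.53 * (1.6188 + 5.6258) = 0.53 * 7.2446 = 3.8396.

3.8396


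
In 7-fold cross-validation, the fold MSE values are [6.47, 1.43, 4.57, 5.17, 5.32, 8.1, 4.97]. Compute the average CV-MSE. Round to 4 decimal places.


Sum of fold MSEs = 36.0300.
Average = 36.0300 / 7 = 5.1471.

5.1471


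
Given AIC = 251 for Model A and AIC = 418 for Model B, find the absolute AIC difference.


Compute |251 - 418| = 167.
Model A has the smaller AIC.

167


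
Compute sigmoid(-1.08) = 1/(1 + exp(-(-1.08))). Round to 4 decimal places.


Compute exp(1.0800) = 2.9447.
Sigmoid = 1 / (1 + 2.9447) = 1 / 3.9447 = 0.2535.

0.2535


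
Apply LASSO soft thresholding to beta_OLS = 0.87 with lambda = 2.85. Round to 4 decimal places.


Check: |0.87| = 0.87 vs lambda = 2.85.
Since |beta| <= lambda, the coefficient is set to 0.
Soft-thresholded coefficient = 0.0000.

0.0000


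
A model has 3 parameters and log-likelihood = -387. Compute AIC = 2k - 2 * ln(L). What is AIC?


AIC = 2k - 2*loglik = 2(3) - 2(-387).
= 6 + 774 = 780.

780


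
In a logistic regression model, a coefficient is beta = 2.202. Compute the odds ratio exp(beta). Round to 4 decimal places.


exp(2.202) = 9.0431.
So the odds ratio is 9.0431.

9.0431


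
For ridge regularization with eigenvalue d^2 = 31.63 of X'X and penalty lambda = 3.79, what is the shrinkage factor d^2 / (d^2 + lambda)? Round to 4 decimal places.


Compute the denominator: 31.63 + 3.79 = 35.4200.
Shrinkage factor = 31.63 / 35.4200 = 0.8930.

0.8930


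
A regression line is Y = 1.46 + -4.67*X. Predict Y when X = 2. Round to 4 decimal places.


Predicted value:
Y = 1.46 + (-4.67)(2) = 1.46 + -9.3400 = -7.8800.

-7.8800


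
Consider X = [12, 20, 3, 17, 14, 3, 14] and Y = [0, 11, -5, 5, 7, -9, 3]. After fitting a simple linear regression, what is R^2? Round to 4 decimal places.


Fit the OLS line: b0 = -10.2279, b1 = 1.0072.
SSres = 26.8438.
SStot = 289.4286.
R^2 = 1 - 26.8438/289.4286 = 0.9073.

0.9073


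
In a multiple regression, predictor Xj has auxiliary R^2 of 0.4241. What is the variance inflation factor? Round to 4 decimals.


Using VIF = 1/(1 - R^2_j):
1 - 0.4241 = 0.5759.
VIF = 1.7364.

1.7364


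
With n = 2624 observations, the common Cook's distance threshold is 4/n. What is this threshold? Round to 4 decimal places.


Cook's distance cutoff = 4/n = 4/2624.
= 0.0015.

0.0015


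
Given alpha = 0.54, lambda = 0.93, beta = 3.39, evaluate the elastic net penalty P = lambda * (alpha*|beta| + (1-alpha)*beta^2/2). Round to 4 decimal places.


L1 component = 0.54 * |3.39| = 1.8306.
L2 component = 0.46 * 3.39^2 / 2 = 2.6432.
Penalty = 0.93 * (1.8306 + 2.6432) = 0.93 * 4.4738 = 4.1606.

4.1606


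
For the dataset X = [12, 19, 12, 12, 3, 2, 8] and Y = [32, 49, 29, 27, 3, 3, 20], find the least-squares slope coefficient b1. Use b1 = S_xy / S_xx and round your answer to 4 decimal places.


First compute the means: xbar = 9.7143, ybar = 23.2857.
Then S_xx = sum((xi - xbar)^2) = 209.4286.
S_xy = sum((xi - xbar)(yi - ybar)) = 578.5714.
b1 = S_xy / S_xx = 578.5714 / 209.4286 = 2.7626.

2.7626


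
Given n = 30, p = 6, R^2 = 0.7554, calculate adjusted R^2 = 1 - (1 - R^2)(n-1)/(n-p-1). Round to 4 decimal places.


Using the formula:
(1 - 0.7554) = 0.2446.
Multiply by 29/23: 0.2446 * 29 = 7.0934, then 7.0934 / 23 = 0.3084.
Adj R^2 = 1 - 0.3084 = 0.6916.

0.6916


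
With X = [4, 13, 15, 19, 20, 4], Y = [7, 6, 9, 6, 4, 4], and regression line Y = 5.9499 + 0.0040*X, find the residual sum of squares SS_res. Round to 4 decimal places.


For each point, residual = actual - predicted.
Residuals: [1.0341, -0.0019, 2.9901, -0.0259, -2.0299, -1.9659].
Sum of squared residuals = 17.9960.

17.9960


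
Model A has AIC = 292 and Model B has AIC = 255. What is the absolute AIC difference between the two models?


Compute |292 - 255| = 37.
Model B has the smaller AIC.

37


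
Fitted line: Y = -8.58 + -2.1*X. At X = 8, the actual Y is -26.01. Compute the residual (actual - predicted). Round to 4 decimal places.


Fitted value at X = 8 is yhat = -8.58 + -2.1*8 = -25.3800.
Residual = -26.01 - -25.3800 = -0.6300.

-0.6300


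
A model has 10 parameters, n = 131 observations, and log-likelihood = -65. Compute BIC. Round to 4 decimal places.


k * ln(n) = 10 * ln(131) = 10 * 4.875197 = 48.751970.
-2 * loglik = -2 * (-65) = 130.
BIC = 48.751970 + 130 = 178.751970, which rounds to 178.7520.

178.7520


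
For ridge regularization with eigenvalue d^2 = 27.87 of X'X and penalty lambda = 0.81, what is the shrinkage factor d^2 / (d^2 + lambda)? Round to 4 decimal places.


Compute the denominator: 27.87 + 0.81 = 28.6800.
Shrinkage factor = 27.87 / 28.6800 = 0.9718.

0.9718


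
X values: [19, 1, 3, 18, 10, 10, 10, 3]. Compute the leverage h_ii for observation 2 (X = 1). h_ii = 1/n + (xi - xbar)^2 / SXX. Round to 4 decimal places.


Compute xbar = 9.2500 with n = 8 observations.
SXX = 319.5000.
Leverage = 1/8 + (1 - 9.2500)^2/319.5000 = 0.3380.

0.3380


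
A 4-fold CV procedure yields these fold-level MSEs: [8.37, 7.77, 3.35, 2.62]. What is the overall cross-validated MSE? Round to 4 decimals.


Total MSE across folds = 22.1100.
CV-MSE = 22.1100/4 = 5.5275.

5.5275


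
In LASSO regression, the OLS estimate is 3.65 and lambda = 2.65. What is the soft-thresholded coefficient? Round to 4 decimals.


|beta_OLS| = 3.65.
lambda = 2.65.
Since |beta| > lambda, coefficient = sign(beta)*(|beta| - lambda) = 1.0000.
Result = 1.0000.

1.0000


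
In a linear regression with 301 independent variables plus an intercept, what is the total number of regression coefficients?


Total coefficients = number of predictors + 1 (for the intercept).
= 301 + 1 = 302.

302


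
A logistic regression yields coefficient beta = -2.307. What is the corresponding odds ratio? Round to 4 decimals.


The odds ratio is computed as:
OR = e^(-2.307) = 0.0996.

0.0996


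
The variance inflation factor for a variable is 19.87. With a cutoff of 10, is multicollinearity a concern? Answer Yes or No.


Check: VIF = 19.87 vs threshold = 10.
Since 19.87 >= 10, the answer is Yes.

Yes


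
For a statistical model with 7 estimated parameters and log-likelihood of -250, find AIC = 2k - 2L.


Compute:
2k = 2*7 = 14.
-2*loglik = -2*(-250) = 500.
AIC = 14 + 500 = 514.

514


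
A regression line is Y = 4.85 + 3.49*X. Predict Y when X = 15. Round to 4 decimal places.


Predicted value:
Y = 4.85 + (3.49)(15) = 4.85 + 52.3500 = 57.2000.

57.2000


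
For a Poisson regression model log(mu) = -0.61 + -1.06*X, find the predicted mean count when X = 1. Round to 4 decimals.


eta = -0.61 + -1.06 * 1 = -1.6700.
mu = exp(-1.6700) = 0.1882.

0.1882


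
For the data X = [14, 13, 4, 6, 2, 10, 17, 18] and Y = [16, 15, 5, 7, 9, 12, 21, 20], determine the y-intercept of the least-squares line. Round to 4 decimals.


First find the slope: b1 = 0.9266.
Means: xbar = 10.5000, ybar = 13.1250.
b0 = ybar - b1 * xbar = 13.1250 - 0.9266 * 10.5000 = 3.3958.

3.3958


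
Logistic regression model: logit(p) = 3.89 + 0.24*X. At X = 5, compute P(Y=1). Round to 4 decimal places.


z = 3.89 + 0.24 * 5 = 5.0900.
Sigmoid: P = 1 / (1 + exp(-5.0900)) = 0.9939.

0.9939


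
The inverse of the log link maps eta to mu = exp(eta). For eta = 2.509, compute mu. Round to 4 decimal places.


The inverse log link gives:
mu = exp(2.509) = 12.2926.

12.2926


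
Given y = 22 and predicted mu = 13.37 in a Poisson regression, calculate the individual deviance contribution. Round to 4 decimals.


Compute y*ln(y/mu) = 22*ln(22/13.37) = 22*0.498029 = 10.956638.
y - mu = 8.63.
D = 2*(10.956638 - (8.63)) = 4.653276, which rounds to 4.6533.

4.6533


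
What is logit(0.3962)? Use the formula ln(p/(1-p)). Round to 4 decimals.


Compute the odds: 0.3962/0.6038 = 0.6562.
Take the natural log: ln(0.6562) = -0.4213.

-0.4213


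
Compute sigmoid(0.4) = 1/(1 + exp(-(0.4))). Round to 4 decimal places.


Compute exp(-0.4000) = 0.6703.
Sigmoid = 1 / (1 + 0.6703) = 1 / 1.6703 = 0.5987.

0.5987


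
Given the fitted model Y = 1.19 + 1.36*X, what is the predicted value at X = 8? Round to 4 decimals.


Plug X = 8 into Y = 1.19 + 1.36*X:
Y = 1.19 + 10.8800 = 12.0700.

12.0700


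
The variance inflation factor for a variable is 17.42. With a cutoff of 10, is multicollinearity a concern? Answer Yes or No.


The threshold is 10.
VIF = 17.42 is >= 10.
Multicollinearity indication: Yes.

Yes


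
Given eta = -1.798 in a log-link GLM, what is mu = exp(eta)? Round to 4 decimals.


Apply the inverse link:
mu = e^-1.798 = 0.1656.

0.1656


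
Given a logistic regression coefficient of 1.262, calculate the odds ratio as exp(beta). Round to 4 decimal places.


Odds ratio = exp(beta) = exp(1.262).
= 3.5325.

3.5325


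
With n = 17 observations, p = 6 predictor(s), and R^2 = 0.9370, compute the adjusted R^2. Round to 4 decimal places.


Adjusted R^2 = 1 - (1 - R^2) * (n-1)/(n-p-1).
(1 - R^2) = 0.0630.
(n-1)/(n-p-1) = 16/10.
(1 - R^2) * (n-1) = 0.0630 * 16 = 1.0080.
Divide by (n-p-1): 1.0080 / 10 = 0.1008.
Adj R^2 = 1 - 0.1008 = 0.8992.

0.8992


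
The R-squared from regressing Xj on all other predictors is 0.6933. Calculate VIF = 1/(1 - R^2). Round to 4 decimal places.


Denominator: 1 - 0.6933 = 0.3067.
VIF = 1 / 0.3067 = 3.2605.

3.2605


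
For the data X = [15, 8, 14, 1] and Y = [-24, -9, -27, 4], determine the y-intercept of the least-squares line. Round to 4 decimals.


First find the slope: b1 = -2.1920.
Means: xbar = 9.5000, ybar = -14.0000.
b0 = ybar - b1 * xbar = -14.0000 - -2.1920 * 9.5000 = 6.8240.

6.8240


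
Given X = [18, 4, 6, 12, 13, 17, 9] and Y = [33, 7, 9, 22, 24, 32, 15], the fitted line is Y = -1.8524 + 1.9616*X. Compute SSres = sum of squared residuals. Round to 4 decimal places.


Compute predicted values, then residuals = yi - yhat_i.
Residuals: [-0.4564, 1.0060, -0.9172, 0.3132, 0.3516, 0.5052, -0.8020].
SSres = sum(residual^2) = 3.1817.

3.1817


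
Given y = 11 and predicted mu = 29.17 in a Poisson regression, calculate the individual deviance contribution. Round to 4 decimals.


First: ln(11/29.17) = -0.975246.
Then: 11 * -0.975246 = -10.727706.
y - mu = 11 - 29.17 = -18.17.
D = 2(-10.727706 - -18.17) = 14.884588, which rounds to 14.8846.

14.8846


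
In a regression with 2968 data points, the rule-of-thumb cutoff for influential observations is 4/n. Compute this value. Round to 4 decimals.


Cook's distance cutoff = 4/n = 4/2968.
= 0.0013.

0.0013


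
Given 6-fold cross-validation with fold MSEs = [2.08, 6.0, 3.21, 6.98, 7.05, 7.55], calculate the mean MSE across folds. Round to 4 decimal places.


Total MSE across folds = 32.8700.
CV-MSE = 32.8700/6 = 5.4783.

5.4783


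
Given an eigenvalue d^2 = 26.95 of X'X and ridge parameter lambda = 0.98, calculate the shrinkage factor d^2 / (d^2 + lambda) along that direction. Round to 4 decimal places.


d^2 + lambda = 26.95 + 0.98 = 27.9300.
Shrinkage factor = 26.95/27.9300 = 0.9649.

0.9649


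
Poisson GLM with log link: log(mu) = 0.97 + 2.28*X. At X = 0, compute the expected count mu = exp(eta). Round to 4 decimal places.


Linear predictor: eta = 0.97 + (2.28)(0) = 0.9700.
Expected count: mu = exp(0.9700) = 2.6379.

2.6379


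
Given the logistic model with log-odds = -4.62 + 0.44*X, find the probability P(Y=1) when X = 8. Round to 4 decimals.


z = -4.62 + 0.44 * 8 = -1.1000.
Sigmoid: P = 1 / (1 + exp(1.1000)) = 0.2497.

0.2497


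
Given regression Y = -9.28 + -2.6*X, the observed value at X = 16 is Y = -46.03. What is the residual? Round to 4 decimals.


Predicted = -9.28 + -2.6 * 16 = -50.8800.
Residual = -46.03 - -50.8800 = 4.8500.

4.8500


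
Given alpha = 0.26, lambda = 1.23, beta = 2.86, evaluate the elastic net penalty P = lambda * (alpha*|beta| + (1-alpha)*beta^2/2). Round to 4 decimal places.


Compute:
L1 = 0.26 * 2.86 = 0.7436.
L2 = 0.74 * 2.86^2 / 2 = 3.0265.
Penalty = 1.23 * (0.7436 + 3.0265) = 4.6372.

4.6372


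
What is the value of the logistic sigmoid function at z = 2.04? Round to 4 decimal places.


exp(-2.0400) = 0.1300.
1 + exp(-z) = 1.1300.
sigmoid = 1/1.1300 = 0.8849.

0.8849


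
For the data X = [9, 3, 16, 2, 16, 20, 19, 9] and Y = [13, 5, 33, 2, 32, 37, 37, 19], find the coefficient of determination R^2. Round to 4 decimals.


After computing the OLS fit (b0=-1.6434, b1=2.0335):
SSres = 29.1150, SStot = 1449.5000.
R^2 = 1 - 29.1150/1449.5000 = 0.9799.

0.9799
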